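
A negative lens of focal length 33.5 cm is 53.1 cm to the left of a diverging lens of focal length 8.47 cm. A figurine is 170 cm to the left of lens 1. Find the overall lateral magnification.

f₁ = −33.5 cm (diverging).
Lens 1: 1/d_i1 = 1/(-33.5) − 1/(170) = -0.03573, so d_i1 = -27.99 cm; m₁ = −d_i1/d_o1 = +0.1646.
d_o2 = 53.1 − (-27.99) = 81.09 cm.
f₂ = −8.47 cm (diverging).
Lens 2: 1/d_i2 = 1/(-8.47) − 1/(81.09) = -0.1304, so d_i2 = -7.669 cm; m₂ = −d_i2/d_o2 = +0.09457.
m = m₁·m₂ = (+0.1646)(+0.09457) = +0.0156.

m = +0.0156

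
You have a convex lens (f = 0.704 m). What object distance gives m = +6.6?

0.597 m

m = −d_i/d_o ⇒ d_i = −m·d_o.
1/f = 1/d_o + 1/d_i = 1/d_o − 1/(m·d_o) = (1 − 1/m)/d_o, so d_o = f(1 − 1/m) = (0.7040)(1 − 1/(+6.6)) = 0.597 m.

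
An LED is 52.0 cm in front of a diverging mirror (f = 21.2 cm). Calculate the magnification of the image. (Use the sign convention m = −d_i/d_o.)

m = +0.290

For a diverging mirror, f = -21.2 cm.
1/d_i = 1/f − 1/d_o = 1/(-21.20) − 1/(52.0) = -0.06640, so d_i = -15.06 cm.
m = −d_i/d_o = −(-15.06)/(52.0) = +0.290.
The image is virtual, upright and reduced, behind the mirror.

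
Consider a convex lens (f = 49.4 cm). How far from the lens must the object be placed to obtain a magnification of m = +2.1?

m = −d_i/d_o ⇒ d_i = −m·d_o.
1/f = 1/d_o + 1/d_i = 1/d_o − 1/(m·d_o) = (1 − 1/m)/d_o, so d_o = f(1 − 1/m) = (49.40)(1 − 1/(+2.1)) = 25.9 cm.

25.9 cm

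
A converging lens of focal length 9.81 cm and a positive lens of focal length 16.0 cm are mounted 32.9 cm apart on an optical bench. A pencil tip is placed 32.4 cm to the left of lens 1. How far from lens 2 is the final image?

106 cm

Lens 1: 1/d_i1 = 1/f₁ − 1/d_o1 = 1/(9.81) − 1/(32.4) = 0.07107, so d_i1 = 14.07 cm.
The intermediate image is 14.07 cm to the right of lens 1, which is 32.9 − (14.07) = 18.83 cm to the left of lens 2, so d_o2 = +18.83 cm.
Lens 2: 1/d_i2 = 1/f₂ − 1/d_o2 = 1/(16.0) − 1/(18.83) = 0.009393, so d_i2 = 106 cm.
The final image is real, 106 cm to the right of lens 2 (overall magnification ≈ 2.5).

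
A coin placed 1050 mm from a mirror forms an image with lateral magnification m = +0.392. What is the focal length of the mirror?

f = -677 mm (convex)

m = −d_i/d_o ⇒ d_i = −m·d_o = −(+0.392)·(1050) = -411.6 mm.
1/f = 1/d_o + 1/d_i = 1/(1050) + 1/(-411.6) = -0.001477, so f = -677 mm.
Since f is negative, the mirror is convex.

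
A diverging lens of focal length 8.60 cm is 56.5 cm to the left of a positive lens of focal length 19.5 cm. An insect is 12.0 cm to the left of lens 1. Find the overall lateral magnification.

f₁ = −8.60 cm (diverging).
Lens 1: 1/d_i1 = 1/(-8.60) − 1/(12.0) = -0.1996, so d_i1 = -5.010 cm; m₁ = −d_i1/d_o1 = +0.4175.
d_o2 = 56.5 − (-5.010) = 61.51 cm.
Lens 2: 1/d_i2 = 1/(19.5) − 1/(61.51) = 0.03502, so d_i2 = 28.55 cm; m₂ = −d_i2/d_o2 = -0.4642.
m = m₁·m₂ = (+0.4175)(-0.4642) = -0.194.

m = -0.194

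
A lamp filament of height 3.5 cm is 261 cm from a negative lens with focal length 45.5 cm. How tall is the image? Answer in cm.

For a negative lens, f = -45.5 cm.
1/d_i = 1/f − 1/d_o = 1/(-45.50) − 1/(261) = -0.02581, so d_i = -38.75 cm.
m = −d_i/d_o = +0.1485.
|h_i| = |m|·h_o = 0.1485 × 3.5 = 0.520 cm. The image is virtual, upright and reduced, on the same side as the object.

0.520 cm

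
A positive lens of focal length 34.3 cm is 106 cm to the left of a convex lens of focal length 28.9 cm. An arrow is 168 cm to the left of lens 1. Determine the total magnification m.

m = +0.218

Lens 1: 1/d_i1 = 1/(34.3) − 1/(168) = 0.02320, so d_i1 = 43.10 cm; m₁ = −d_i1/d_o1 = -0.2565.
d_o2 = 106 − (43.10) = 62.90 cm.
Lens 2: 1/d_i2 = 1/(28.9) − 1/(62.90) = 0.01870, so d_i2 = 53.46 cm; m₂ = −d_i2/d_o2 = -0.8500.
m = m₁·m₂ = (-0.2565)(-0.8500) = +0.218.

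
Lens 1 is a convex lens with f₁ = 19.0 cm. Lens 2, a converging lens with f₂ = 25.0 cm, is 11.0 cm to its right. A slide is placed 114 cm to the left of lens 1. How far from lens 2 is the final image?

Lens 1: 1/d_i1 = 1/f₁ − 1/d_o1 = 1/(19.0) − 1/(114) = 0.04386, so d_i1 = 22.80 cm.
The intermediate image is 22.80 cm to the right of lens 1, which lies 11.80 cm to the right of lens 2 — a virtual object — so d_o2 = −11.80 cm.
Lens 2: 1/d_i2 = 1/f₂ − 1/d_o2 = 1/(25.0) − 1/(-11.80) = 0.1247, so d_i2 = 8.02 cm.
The final image is real, 8.02 cm to the right of lens 2 (overall magnification ≈ -0.14).

8.02 cm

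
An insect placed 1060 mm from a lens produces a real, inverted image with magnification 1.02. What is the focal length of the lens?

f = 535 mm (converging)

m = −d_i/d_o ⇒ d_i = −m·d_o = −(-1.02)·(1060) = 1081 mm.
1/f = 1/d_o + 1/d_i = 1/(1060) + 1/(1081) = 0.001868, so f = 535 mm.
Since f is positive, the lens is converging.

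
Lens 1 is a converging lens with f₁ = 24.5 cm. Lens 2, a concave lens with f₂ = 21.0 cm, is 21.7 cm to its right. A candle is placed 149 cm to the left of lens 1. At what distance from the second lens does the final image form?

Lens 1: 1/d_i1 = 1/f₁ − 1/d_o1 = 1/(24.5) − 1/(149) = 0.03410, so d_i1 = 29.32 cm.
The intermediate image is 29.32 cm to the right of lens 1, which lies 7.620 cm to the right of lens 2 — a virtual object — so d_o2 = −7.620 cm.
Lens 2 is diverging, so f₂ = −21.0 cm.
Lens 2: 1/d_i2 = 1/f₂ − 1/d_o2 = 1/(-21.0) − 1/(-7.620) = 0.08361, so d_i2 = 12.0 cm.
The final image is real, 12.0 cm to the right of lens 2 (overall magnification ≈ -0.31).

12.0 cm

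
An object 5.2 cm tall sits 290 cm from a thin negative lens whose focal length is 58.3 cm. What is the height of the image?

0.870 cm

For a negative lens, f = -58.3 cm.
1/d_i = 1/f − 1/d_o = 1/(-58.30) − 1/(290) = -0.02060, so d_i = -48.54 cm.
m = −d_i/d_o = +0.1674.
|h_i| = |m|·h_o = 0.1674 × 5.2 = 0.870 cm. The image is virtual, upright and reduced, on the same side as the object.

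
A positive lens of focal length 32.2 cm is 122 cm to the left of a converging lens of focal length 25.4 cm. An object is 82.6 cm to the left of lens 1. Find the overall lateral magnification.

m = +0.370

Lens 1: 1/d_i1 = 1/(32.2) − 1/(82.6) = 0.01895, so d_i1 = 52.77 cm; m₁ = −d_i1/d_o1 = -0.6389.
d_o2 = 122 − (52.77) = 69.23 cm.
Lens 2: 1/d_i2 = 1/(25.4) − 1/(69.23) = 0.02493, so d_i2 = 40.12 cm; m₂ = −d_i2/d_o2 = -0.5795.
m = m₁·m₂ = (-0.6389)(-0.5795) = +0.370.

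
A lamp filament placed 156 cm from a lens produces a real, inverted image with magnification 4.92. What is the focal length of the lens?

f = 130 cm (converging)

m = −d_i/d_o ⇒ d_i = −m·d_o = −(-4.92)·(156) = 767.5 cm.
1/f = 1/d_o + 1/d_i = 1/(156) + 1/(767.5) = 0.007713, so f = 130 cm.
Since f is positive, the lens is converging.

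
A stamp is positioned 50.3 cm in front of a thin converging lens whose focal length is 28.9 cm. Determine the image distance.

67.9 cm

Thin-lens equation: 1/q = 1/f − 1/p = 1/(28.90) − 1/(50.3) = 0.03460 − 0.01988 = 0.01472, so q = 67.9 cm.
The image is real, inverted and enlarged, on the far side of the lens.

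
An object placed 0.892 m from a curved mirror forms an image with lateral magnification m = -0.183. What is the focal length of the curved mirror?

f = 0.138 m (concave)

m = −d_i/d_o ⇒ d_i = −m·d_o = −(-0.183)·(0.892) = 0.1632 m.
1/f = 1/d_o + 1/d_i = 1/(0.892) + 1/(0.1632) = 7.249, so f = 0.138 m.
Since f is positive, the curved mirror is concave.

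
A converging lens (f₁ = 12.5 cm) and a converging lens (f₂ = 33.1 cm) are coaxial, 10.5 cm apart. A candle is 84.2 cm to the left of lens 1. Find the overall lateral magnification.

m = -0.155

Lens 1: 1/d_i1 = 1/(12.5) − 1/(84.2) = 0.06812, so d_i1 = 14.68 cm; m₁ = −d_i1/d_o1 = -0.1743.
d_o2 = 10.5 − (14.68) = -4.180 cm (virtual object).
Lens 2: 1/d_i2 = 1/(33.1) − 1/(-4.180) = 0.2694, so d_i2 = 3.711 cm; m₂ = −d_i2/d_o2 = +0.8879.
m = m₁·m₂ = (-0.1743)(+0.8879) = -0.155.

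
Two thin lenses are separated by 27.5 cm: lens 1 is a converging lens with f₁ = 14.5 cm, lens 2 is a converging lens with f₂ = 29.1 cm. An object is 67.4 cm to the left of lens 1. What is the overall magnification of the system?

Lens 1: 1/d_i1 = 1/(14.5) − 1/(67.4) = 0.05413, so d_i1 = 18.47 cm; m₁ = −d_i1/d_o1 = -0.2740.
d_o2 = 27.5 − (18.47) = 9.030 cm.
Lens 2: 1/d_i2 = 1/(29.1) − 1/(9.030) = -0.07638, so d_i2 = -13.09 cm; m₂ = −d_i2/d_o2 = +1.450.
m = m₁·m₂ = (-0.2740)(+1.450) = -0.397.

m = -0.397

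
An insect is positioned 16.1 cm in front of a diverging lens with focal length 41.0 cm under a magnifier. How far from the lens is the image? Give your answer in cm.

For a diverging lens, f = -41.0 cm.
Lens equation: 1/q = 1/f − 1/p = 1/(-41.00) − 1/(16.1) = -0.02439 − 0.06211 = -0.08650, so q = -11.6 cm.
The image is virtual, upright and reduced, on the same side as the object.

11.6 cm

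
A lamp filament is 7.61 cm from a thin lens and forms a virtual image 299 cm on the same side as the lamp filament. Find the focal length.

f = 7.81 cm (converging)

Virtual image ⇒ d_i = −299 cm.
1/f = 1/d_o + 1/d_i = 1/(7.61) + 1/(-299) = 0.1281, so f = 7.81 cm.
Since f is positive, the thin lens is converging.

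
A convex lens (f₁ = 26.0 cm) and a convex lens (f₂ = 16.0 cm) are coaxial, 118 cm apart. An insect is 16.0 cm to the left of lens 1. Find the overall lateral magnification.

m = -0.290

Lens 1: 1/d_i1 = 1/(26.0) − 1/(16.0) = -0.02404, so d_i1 = -41.60 cm; m₁ = −d_i1/d_o1 = +2.600.
d_o2 = 118 − (-41.60) = 159.6 cm.
Lens 2: 1/d_i2 = 1/(16.0) − 1/(159.6) = 0.05623, so d_i2 = 17.78 cm; m₂ = −d_i2/d_o2 = -0.1114.
m = m₁·m₂ = (+2.600)(-0.1114) = -0.290.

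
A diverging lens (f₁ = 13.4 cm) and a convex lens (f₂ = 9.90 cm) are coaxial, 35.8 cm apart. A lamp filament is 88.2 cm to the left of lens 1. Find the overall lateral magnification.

f₁ = −13.4 cm (diverging).
Lens 1: 1/d_i1 = 1/(-13.4) − 1/(88.2) = -0.08596, so d_i1 = -11.63 cm; m₁ = −d_i1/d_o1 = +0.1319.
d_o2 = 35.8 − (-11.63) = 47.43 cm.
Lens 2: 1/d_i2 = 1/(9.90) − 1/(47.43) = 0.07993, so d_i2 = 12.51 cm; m₂ = −d_i2/d_o2 = -0.2638.
m = m₁·m₂ = (+0.1319)(-0.2638) = -0.0348.

m = -0.0348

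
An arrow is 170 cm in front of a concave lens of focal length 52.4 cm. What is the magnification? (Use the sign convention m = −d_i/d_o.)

m = +0.236

For a concave lens, f = -52.4 cm.
1/d_i = 1/f − 1/d_o = 1/(-52.40) − 1/(170) = -0.02497, so d_i = -40.05 cm.
m = −d_i/d_o = −(-40.05)/(170) = +0.236.
The image is virtual, upright and reduced, on the same side as the object.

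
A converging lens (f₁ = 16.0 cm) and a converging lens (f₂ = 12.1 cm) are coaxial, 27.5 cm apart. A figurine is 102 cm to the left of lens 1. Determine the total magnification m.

Lens 1: 1/d_i1 = 1/(16.0) − 1/(102) = 0.05270, so d_i1 = 18.98 cm; m₁ = −d_i1/d_o1 = -0.1861.
d_o2 = 27.5 − (18.98) = 8.520 cm.
Lens 2: 1/d_i2 = 1/(12.1) − 1/(8.520) = -0.03473, so d_i2 = -28.80 cm; m₂ = −d_i2/d_o2 = +3.380.
m = m₁·m₂ = (-0.1861)(+3.380) = -0.629.

m = -0.629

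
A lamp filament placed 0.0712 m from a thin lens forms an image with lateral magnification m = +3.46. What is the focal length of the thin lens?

f = 0.100 m (converging)

m = −d_i/d_o ⇒ d_i = −m·d_o = −(+3.46)·(0.0712) = -0.2464 m.
1/f = 1/d_o + 1/d_i = 1/(0.0712) + 1/(-0.2464) = 9.987, so f = 0.100 m.
Since f is positive, the thin lens is converging.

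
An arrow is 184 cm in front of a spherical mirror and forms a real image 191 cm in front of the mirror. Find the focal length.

f = 93.7 cm (concave)

Real image ⇒ d_i = +191 cm.
1/f = 1/d_o + 1/d_i = 1/(184) + 1/(191) = 0.01067, so f = 93.7 cm.
Since f is positive, the spherical mirror is concave.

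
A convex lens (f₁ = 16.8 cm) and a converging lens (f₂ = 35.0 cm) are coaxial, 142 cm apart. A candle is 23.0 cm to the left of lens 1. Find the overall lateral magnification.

Lens 1: 1/d_i1 = 1/(16.8) − 1/(23.0) = 0.01605, so d_i1 = 62.32 cm; m₁ = −d_i1/d_o1 = -2.710.
d_o2 = 142 − (62.32) = 79.68 cm.
Lens 2: 1/d_i2 = 1/(35.0) − 1/(79.68) = 0.01602, so d_i2 = 62.42 cm; m₂ = −d_i2/d_o2 = -0.7833.
m = m₁·m₂ = (-2.710)(-0.7833) = +2.12.

m = +2.12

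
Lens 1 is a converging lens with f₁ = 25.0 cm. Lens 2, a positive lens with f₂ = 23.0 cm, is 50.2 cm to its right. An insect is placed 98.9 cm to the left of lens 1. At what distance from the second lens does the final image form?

61.5 cm

Lens 1: 1/d_i1 = 1/f₁ − 1/d_o1 = 1/(25.0) − 1/(98.9) = 0.02989, so d_i1 = 33.46 cm.
The intermediate image is 33.46 cm to the right of lens 1, which is 50.2 − (33.46) = 16.74 cm to the left of lens 2, so d_o2 = +16.74 cm.
Lens 2: 1/d_i2 = 1/f₂ − 1/d_o2 = 1/(23.0) − 1/(16.74) = -0.01626, so d_i2 = -61.5 cm.
The final image is virtual, 61.5 cm to the left of lens 2 (overall magnification ≈ -1.2).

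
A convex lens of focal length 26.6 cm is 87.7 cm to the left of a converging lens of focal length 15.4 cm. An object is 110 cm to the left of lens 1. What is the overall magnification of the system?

Lens 1: 1/d_i1 = 1/(26.6) − 1/(110) = 0.02850, so d_i1 = 35.08 cm; m₁ = −d_i1/d_o1 = -0.3189.
d_o2 = 87.7 − (35.08) = 52.62 cm.
Lens 2: 1/d_i2 = 1/(15.4) − 1/(52.62) = 0.04593, so d_i2 = 21.77 cm; m₂ = −d_i2/d_o2 = -0.4138.
m = m₁·m₂ = (-0.3189)(-0.4138) = +0.132.

m = +0.132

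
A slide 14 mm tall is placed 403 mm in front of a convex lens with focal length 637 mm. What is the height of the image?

38.1 mm

1/d_i = 1/f − 1/d_o = 1/(637.0) − 1/(403) = -0.0009115, so d_i = -1097 mm.
m = −d_i/d_o = +2.722.
|h_i| = |m|·h_o = 2.722 × 14 = 38.1 mm. The image is virtual, upright and enlarged, on the same side as the object.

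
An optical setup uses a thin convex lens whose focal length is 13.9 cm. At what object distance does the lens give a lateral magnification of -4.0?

m = −d_i/d_o ⇒ d_i = −m·d_o.
1/f = 1/d_o + 1/d_i = 1/d_o − 1/(m·d_o) = (1 − 1/m)/d_o, so d_o = f(1 − 1/m) = (13.90)(1 − 1/(-4.0)) = 17.4 cm.

17.4 cm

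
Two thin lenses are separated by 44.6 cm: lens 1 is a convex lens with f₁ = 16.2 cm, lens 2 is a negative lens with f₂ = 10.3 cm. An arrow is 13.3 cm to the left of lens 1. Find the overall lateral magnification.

Lens 1: 1/d_i1 = 1/(16.2) − 1/(13.3) = -0.01346, so d_i1 = -74.30 cm; m₁ = −d_i1/d_o1 = +5.586.
d_o2 = 44.6 − (-74.30) = 118.9 cm.
f₂ = −10.3 cm (diverging).
Lens 2: 1/d_i2 = 1/(-10.3) − 1/(118.9) = -0.1055, so d_i2 = -9.479 cm; m₂ = −d_i2/d_o2 = +0.07972.
m = m₁·m₂ = (+5.586)(+0.07972) = +0.445.

m = +0.445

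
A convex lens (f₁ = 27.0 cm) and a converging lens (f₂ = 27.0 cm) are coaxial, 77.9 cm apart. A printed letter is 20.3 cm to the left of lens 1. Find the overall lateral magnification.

m = -0.820

Lens 1: 1/d_i1 = 1/(27.0) − 1/(20.3) = -0.01222, so d_i1 = -81.81 cm; m₁ = −d_i1/d_o1 = +4.030.
d_o2 = 77.9 − (-81.81) = 159.7 cm.
Lens 2: 1/d_i2 = 1/(27.0) − 1/(159.7) = 0.03078, so d_i2 = 32.49 cm; m₂ = −d_i2/d_o2 = -0.2035.
m = m₁·m₂ = (+4.030)(-0.2035) = -0.820.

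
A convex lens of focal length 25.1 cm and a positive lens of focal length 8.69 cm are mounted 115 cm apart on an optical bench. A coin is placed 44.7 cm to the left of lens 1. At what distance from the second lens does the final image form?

10.2 cm

Lens 1: 1/d_i1 = 1/f₁ − 1/d_o1 = 1/(25.1) − 1/(44.7) = 0.01747, so d_i1 = 57.24 cm.
The intermediate image is 57.24 cm to the right of lens 1, which is 115 − (57.24) = 57.76 cm to the left of lens 2, so d_o2 = +57.76 cm.
Lens 2: 1/d_i2 = 1/f₂ − 1/d_o2 = 1/(8.69) − 1/(57.76) = 0.09776, so d_i2 = 10.2 cm.
The final image is real, 10.2 cm to the right of lens 2 (overall magnification ≈ 0.23).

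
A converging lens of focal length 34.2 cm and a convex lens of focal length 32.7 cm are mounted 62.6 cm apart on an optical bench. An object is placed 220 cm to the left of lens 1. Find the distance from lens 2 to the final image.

Lens 1: 1/d_i1 = 1/f₁ − 1/d_o1 = 1/(34.2) − 1/(220) = 0.02469, so d_i1 = 40.50 cm.
The intermediate image is 40.50 cm to the right of lens 1, which is 62.6 − (40.50) = 22.10 cm to the left of lens 2, so d_o2 = +22.10 cm.
Lens 2: 1/d_i2 = 1/f₂ − 1/d_o2 = 1/(32.7) − 1/(22.10) = -0.01467, so d_i2 = -68.2 cm.
The final image is virtual, 68.2 cm to the left of lens 2 (overall magnification ≈ -0.57).

68.2 cm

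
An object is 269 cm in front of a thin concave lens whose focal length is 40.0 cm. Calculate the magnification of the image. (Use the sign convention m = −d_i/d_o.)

m = +0.129

For a concave lens, f = -40.0 cm.
1/d_i = 1/f − 1/d_o = 1/(-40.00) − 1/(269) = -0.02872, so d_i = -34.82 cm.
m = −d_i/d_o = −(-34.82)/(269) = +0.129.
The image is virtual, upright and reduced, on the same side as the object.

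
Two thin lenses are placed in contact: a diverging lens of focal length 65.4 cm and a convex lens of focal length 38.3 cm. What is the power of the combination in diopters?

P = +1.08 D

P₁ = 1/f₁ = 1/(-0.654 m) = -1.529 D; P₂ = 1/f₂ = 1/(0.383 m) = +2.611 D.
For thin lenses in contact, P = P₁ + P₂ = (-1.529) + (+2.611) = +1.08 D.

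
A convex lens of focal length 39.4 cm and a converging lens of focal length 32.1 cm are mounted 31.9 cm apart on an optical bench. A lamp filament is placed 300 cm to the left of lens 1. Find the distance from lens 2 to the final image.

Lens 1: 1/d_i1 = 1/f₁ − 1/d_o1 = 1/(39.4) − 1/(300) = 0.02205, so d_i1 = 45.36 cm.
The intermediate image is 45.36 cm to the right of lens 1, which lies 13.46 cm to the right of lens 2 — a virtual object — so d_o2 = −13.46 cm.
Lens 2: 1/d_i2 = 1/f₂ − 1/d_o2 = 1/(32.1) − 1/(-13.46) = 0.1054, so d_i2 = 9.48 cm.
The final image is real, 9.48 cm to the right of lens 2 (overall magnification ≈ -0.11).

9.48 cm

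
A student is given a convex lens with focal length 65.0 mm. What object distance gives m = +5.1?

52.3 mm

m = −d_i/d_o ⇒ d_i = −m·d_o.
1/f = 1/d_o + 1/d_i = 1/d_o − 1/(m·d_o) = (1 − 1/m)/d_o, so d_o = f(1 − 1/m) = (65.00)(1 − 1/(+5.1)) = 52.3 mm.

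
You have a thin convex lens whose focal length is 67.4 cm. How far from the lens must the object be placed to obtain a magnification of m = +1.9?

m = −d_i/d_o ⇒ d_i = −m·d_o.
1/f = 1/d_o + 1/d_i = 1/d_o − 1/(m·d_o) = (1 − 1/m)/d_o, so d_o = f(1 − 1/m) = (67.40)(1 − 1/(+1.9)) = 31.9 cm.

31.9 cm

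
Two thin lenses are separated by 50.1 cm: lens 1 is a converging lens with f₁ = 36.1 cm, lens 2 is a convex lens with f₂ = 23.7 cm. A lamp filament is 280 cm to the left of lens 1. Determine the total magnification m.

Lens 1: 1/d_i1 = 1/(36.1) − 1/(280) = 0.02413, so d_i1 = 41.44 cm; m₁ = −d_i1/d_o1 = -0.1480.
d_o2 = 50.1 − (41.44) = 8.660 cm.
Lens 2: 1/d_i2 = 1/(23.7) − 1/(8.660) = -0.07328, so d_i2 = -13.65 cm; m₂ = −d_i2/d_o2 = +1.576.
m = m₁·m₂ = (-0.1480)(+1.576) = -0.233.

m = -0.233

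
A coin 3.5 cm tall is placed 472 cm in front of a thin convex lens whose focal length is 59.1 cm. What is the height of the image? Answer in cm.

1/d_i = 1/f − 1/d_o = 1/(59.10) − 1/(472) = 0.01480, so d_i = 67.56 cm.
m = −d_i/d_o = -0.1431.
|h_i| = |m|·h_o = 0.1431 × 3.5 = 0.501 cm. The image is real, inverted and reduced, on the far side of the lens.

0.501 cm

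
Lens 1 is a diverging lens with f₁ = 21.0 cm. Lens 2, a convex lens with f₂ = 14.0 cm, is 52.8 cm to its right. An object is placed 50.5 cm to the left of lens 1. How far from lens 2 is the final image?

17.7 cm

Lens 1 is diverging, so f₁ = −21.0 cm.
Lens 1: 1/d_i1 = 1/f₁ − 1/d_o1 = 1/(-21.0) − 1/(50.5) = -0.06742, so d_i1 = -14.83 cm.
The intermediate image is 14.83 cm to the left of lens 1 (virtual), which is 52.8 − (-14.83) = 67.63 cm to the left of lens 2, so d_o2 = +67.63 cm.
Lens 2: 1/d_i2 = 1/f₂ − 1/d_o2 = 1/(14.0) − 1/(67.63) = 0.05664, so d_i2 = 17.7 cm.
The final image is real, 17.7 cm to the right of lens 2 (overall magnification ≈ -0.077).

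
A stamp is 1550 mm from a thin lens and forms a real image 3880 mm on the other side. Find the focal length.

f = 1110 mm (converging)

Real image ⇒ d_i = +3880 mm.
1/f = 1/d_o + 1/d_i = 1/(1550) + 1/(3880) = 0.0009029, so f = 1110 mm.
Since f is positive, the thin lens is converging.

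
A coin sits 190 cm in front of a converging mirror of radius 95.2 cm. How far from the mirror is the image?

63.5 cm

f = R/2 = 95.2/2 = 47.60 cm.
Mirror equation: 1/d_i = 1/f − 1/d_o = 1/(47.60) − 1/(190) = 0.02101 − 0.005263 = 0.01575, so d_i = 63.5 cm.
The image is real, inverted and reduced, in front of the mirror.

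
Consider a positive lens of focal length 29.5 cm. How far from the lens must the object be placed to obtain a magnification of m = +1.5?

9.83 cm

m = −d_i/d_o ⇒ d_i = −m·d_o.
1/f = 1/d_o + 1/d_i = 1/d_o − 1/(m·d_o) = (1 − 1/m)/d_o, so d_o = f(1 − 1/m) = (29.50)(1 − 1/(+1.5)) = 9.83 cm.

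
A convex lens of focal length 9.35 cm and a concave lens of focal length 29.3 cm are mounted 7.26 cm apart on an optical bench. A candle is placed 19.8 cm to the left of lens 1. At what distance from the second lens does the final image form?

Lens 1: 1/d_i1 = 1/f₁ − 1/d_o1 = 1/(9.35) − 1/(19.8) = 0.05645, so d_i1 = 17.72 cm.
The intermediate image is 17.72 cm to the right of lens 1, which lies 10.46 cm to the right of lens 2 — a virtual object — so d_o2 = −10.46 cm.
Lens 2 is diverging, so f₂ = −29.3 cm.
Lens 2: 1/d_i2 = 1/f₂ − 1/d_o2 = 1/(-29.3) − 1/(-10.46) = 0.06147, so d_i2 = 16.3 cm.
The final image is real, 16.3 cm to the right of lens 2 (overall magnification ≈ -1.4).

16.3 cm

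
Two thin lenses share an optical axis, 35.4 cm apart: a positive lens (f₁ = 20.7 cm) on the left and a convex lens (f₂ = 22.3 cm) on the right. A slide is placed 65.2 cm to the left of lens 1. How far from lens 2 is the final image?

Lens 1: 1/d_i1 = 1/f₁ − 1/d_o1 = 1/(20.7) − 1/(65.2) = 0.03297, so d_i1 = 30.33 cm.
The intermediate image is 30.33 cm to the right of lens 1, which is 35.4 − (30.33) = 5.070 cm to the left of lens 2, so d_o2 = +5.070 cm.
Lens 2: 1/d_i2 = 1/f₂ − 1/d_o2 = 1/(22.3) − 1/(5.070) = -0.1524, so d_i2 = -6.56 cm.
The final image is virtual, 6.56 cm to the left of lens 2 (overall magnification ≈ -0.60).

6.56 cm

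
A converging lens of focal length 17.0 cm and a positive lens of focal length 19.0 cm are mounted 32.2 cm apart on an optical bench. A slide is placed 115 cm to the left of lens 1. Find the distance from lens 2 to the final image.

34.5 cm

Lens 1: 1/d_i1 = 1/f₁ − 1/d_o1 = 1/(17.0) − 1/(115) = 0.05013, so d_i1 = 19.95 cm.
The intermediate image is 19.95 cm to the right of lens 1, which is 32.2 − (19.95) = 12.25 cm to the left of lens 2, so d_o2 = +12.25 cm.
Lens 2: 1/d_i2 = 1/f₂ − 1/d_o2 = 1/(19.0) − 1/(12.25) = -0.02900, so d_i2 = -34.5 cm.
The final image is virtual, 34.5 cm to the left of lens 2 (overall magnification ≈ -0.49).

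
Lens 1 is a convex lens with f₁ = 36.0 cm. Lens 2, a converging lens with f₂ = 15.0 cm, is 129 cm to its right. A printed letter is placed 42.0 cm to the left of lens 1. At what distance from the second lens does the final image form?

13.4 cm

Lens 1: 1/d_i1 = 1/f₁ − 1/d_o1 = 1/(36.0) − 1/(42.0) = 0.003968, so d_i1 = 252.0 cm.
The intermediate image is 252.0 cm to the right of lens 1, which lies 123.0 cm to the right of lens 2 — a virtual object — so d_o2 = −123.0 cm.
Lens 2: 1/d_i2 = 1/f₂ − 1/d_o2 = 1/(15.0) − 1/(-123.0) = 0.07480, so d_i2 = 13.4 cm.
The final image is real, 13.4 cm to the right of lens 2 (overall magnification ≈ -0.65).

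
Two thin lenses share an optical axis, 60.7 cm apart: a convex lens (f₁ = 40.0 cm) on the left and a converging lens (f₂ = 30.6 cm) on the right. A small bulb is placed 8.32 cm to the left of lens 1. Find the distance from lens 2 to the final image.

Lens 1: 1/d_i1 = 1/f₁ − 1/d_o1 = 1/(40.0) − 1/(8.32) = -0.09519, so d_i1 = -10.51 cm.
The intermediate image is 10.51 cm to the left of lens 1 (virtual), which is 60.7 − (-10.51) = 71.21 cm to the left of lens 2, so d_o2 = +71.21 cm.
Lens 2: 1/d_i2 = 1/f₂ − 1/d_o2 = 1/(30.6) − 1/(71.21) = 0.01864, so d_i2 = 53.7 cm.
The final image is real, 53.7 cm to the right of lens 2 (overall magnification ≈ -0.95).

53.7 cm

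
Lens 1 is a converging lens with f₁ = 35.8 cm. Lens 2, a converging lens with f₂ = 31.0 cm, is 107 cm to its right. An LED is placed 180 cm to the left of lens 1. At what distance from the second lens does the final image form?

61.7 cm

Lens 1: 1/d_i1 = 1/f₁ − 1/d_o1 = 1/(35.8) − 1/(180) = 0.02238, so d_i1 = 44.69 cm.
The intermediate image is 44.69 cm to the right of lens 1, which is 107 − (44.69) = 62.31 cm to the left of lens 2, so d_o2 = +62.31 cm.
Lens 2: 1/d_i2 = 1/f₂ − 1/d_o2 = 1/(31.0) − 1/(62.31) = 0.01621, so d_i2 = 61.7 cm.
The final image is real, 61.7 cm to the right of lens 2 (overall magnification ≈ 0.25).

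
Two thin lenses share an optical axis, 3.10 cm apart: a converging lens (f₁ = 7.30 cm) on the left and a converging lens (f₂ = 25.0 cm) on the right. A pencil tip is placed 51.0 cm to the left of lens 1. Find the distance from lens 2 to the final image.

Lens 1: 1/d_i1 = 1/f₁ − 1/d_o1 = 1/(7.30) − 1/(51.0) = 0.1174, so d_i1 = 8.519 cm.
The intermediate image is 8.519 cm to the right of lens 1, which lies 5.419 cm to the right of lens 2 — a virtual object — so d_o2 = −5.419 cm.
Lens 2: 1/d_i2 = 1/f₂ − 1/d_o2 = 1/(25.0) − 1/(-5.419) = 0.2245, so d_i2 = 4.45 cm.
The final image is real, 4.45 cm to the right of lens 2 (overall magnification ≈ -0.14).

4.45 cm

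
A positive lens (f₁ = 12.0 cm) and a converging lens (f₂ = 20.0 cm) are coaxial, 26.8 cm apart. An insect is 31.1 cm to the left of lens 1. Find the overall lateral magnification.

Lens 1: 1/d_i1 = 1/(12.0) − 1/(31.1) = 0.05118, so d_i1 = 19.54 cm; m₁ = −d_i1/d_o1 = -0.6283.
d_o2 = 26.8 − (19.54) = 7.260 cm.
Lens 2: 1/d_i2 = 1/(20.0) − 1/(7.260) = -0.08774, so d_i2 = -11.40 cm; m₂ = −d_i2/d_o2 = +1.570.
m = m₁·m₂ = (-0.6283)(+1.570) = -0.986.

m = -0.986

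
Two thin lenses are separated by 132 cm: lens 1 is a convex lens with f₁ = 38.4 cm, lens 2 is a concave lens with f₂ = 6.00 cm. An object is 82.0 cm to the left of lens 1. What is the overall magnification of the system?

Lens 1: 1/d_i1 = 1/(38.4) − 1/(82.0) = 0.01385, so d_i1 = 72.22 cm; m₁ = −d_i1/d_o1 = -0.8807.
d_o2 = 132 − (72.22) = 59.78 cm.
f₂ = −6.00 cm (diverging).
Lens 2: 1/d_i2 = 1/(-6.00) − 1/(59.78) = -0.1834, so d_i2 = -5.453 cm; m₂ = −d_i2/d_o2 = +0.09121.
m = m₁·m₂ = (-0.8807)(+0.09121) = -0.0803.

m = -0.0803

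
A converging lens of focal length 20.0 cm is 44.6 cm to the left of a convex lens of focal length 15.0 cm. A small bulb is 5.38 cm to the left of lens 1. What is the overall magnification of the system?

m = -0.555

Lens 1: 1/d_i1 = 1/(20.0) − 1/(5.38) = -0.1359, so d_i1 = -7.360 cm; m₁ = −d_i1/d_o1 = +1.368.
d_o2 = 44.6 − (-7.360) = 51.96 cm.
Lens 2: 1/d_i2 = 1/(15.0) − 1/(51.96) = 0.04742, so d_i2 = 21.09 cm; m₂ = −d_i2/d_o2 = -0.4058.
m = m₁·m₂ = (+1.368)(-0.4058) = -0.555.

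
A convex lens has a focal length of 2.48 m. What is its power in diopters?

P = 1/f = 1/(2.48 m) = +0.403 D.

P = +0.403 D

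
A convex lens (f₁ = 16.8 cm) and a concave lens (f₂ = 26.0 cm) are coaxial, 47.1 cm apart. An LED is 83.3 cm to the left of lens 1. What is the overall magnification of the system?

m = -0.126

Lens 1: 1/d_i1 = 1/(16.8) − 1/(83.3) = 0.04752, so d_i1 = 21.04 cm; m₁ = −d_i1/d_o1 = -0.2526.
d_o2 = 47.1 − (21.04) = 26.06 cm.
f₂ = −26.0 cm (diverging).
Lens 2: 1/d_i2 = 1/(-26.0) − 1/(26.06) = -0.07683, so d_i2 = -13.01 cm; m₂ = −d_i2/d_o2 = +0.4994.
m = m₁·m₂ = (-0.2526)(+0.4994) = -0.126.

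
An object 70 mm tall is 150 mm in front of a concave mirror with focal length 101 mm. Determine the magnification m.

m = -2.06

1/d_i = 1/f − 1/d_o = 1/(101.0) − 1/(150) = 0.003234, so d_i = 309.2 mm.
m = −d_i/d_o = −(309.2)/(150) = -2.06.
The image is real, inverted and enlarged, in front of the mirror.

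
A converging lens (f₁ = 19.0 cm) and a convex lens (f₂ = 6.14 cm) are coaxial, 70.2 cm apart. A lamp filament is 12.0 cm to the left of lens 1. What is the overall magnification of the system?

m = -0.172

Lens 1: 1/d_i1 = 1/(19.0) − 1/(12.0) = -0.03070, so d_i1 = -32.57 cm; m₁ = −d_i1/d_o1 = +2.714.
d_o2 = 70.2 − (-32.57) = 102.8 cm.
Lens 2: 1/d_i2 = 1/(6.14) − 1/(102.8) = 0.1531, so d_i2 = 6.530 cm; m₂ = −d_i2/d_o2 = -0.06352.
m = m₁·m₂ = (+2.714)(-0.06352) = -0.172.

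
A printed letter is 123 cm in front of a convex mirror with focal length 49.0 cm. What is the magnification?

m = +0.285

For a convex mirror, f = -49.0 cm.
1/d_i = 1/f − 1/d_o = 1/(-49.00) − 1/(123) = -0.02854, so d_i = -35.04 cm.
m = −d_i/d_o = −(-35.04)/(123) = +0.285.
The image is virtual, upright and reduced, behind the mirror.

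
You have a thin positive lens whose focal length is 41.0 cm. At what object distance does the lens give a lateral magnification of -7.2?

m = −d_i/d_o ⇒ d_i = −m·d_o.
1/f = 1/d_o + 1/d_i = 1/d_o − 1/(m·d_o) = (1 − 1/m)/d_o, so d_o = f(1 − 1/m) = (41.00)(1 − 1/(-7.2)) = 46.7 cm.

46.7 cm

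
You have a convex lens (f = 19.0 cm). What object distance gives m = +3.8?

m = −d_i/d_o ⇒ d_i = −m·d_o.
1/f = 1/d_o + 1/d_i = 1/d_o − 1/(m·d_o) = (1 − 1/m)/d_o, so d_o = f(1 − 1/m) = (19.00)(1 − 1/(+3.8)) = 14.0 cm.

14.0 cm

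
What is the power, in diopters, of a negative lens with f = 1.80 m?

P = -0.556 D

For a negative lens, f = −1.80 m.
P = 1/f = 1/(-1.80 m) = -0.556 D.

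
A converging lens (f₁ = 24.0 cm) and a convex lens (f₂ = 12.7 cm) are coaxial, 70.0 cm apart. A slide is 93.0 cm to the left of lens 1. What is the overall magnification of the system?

Lens 1: 1/d_i1 = 1/(24.0) − 1/(93.0) = 0.03091, so d_i1 = 32.35 cm; m₁ = −d_i1/d_o1 = -0.3478.
d_o2 = 70.0 − (32.35) = 37.65 cm.
Lens 2: 1/d_i2 = 1/(12.7) − 1/(37.65) = 0.05218, so d_i2 = 19.16 cm; m₂ = −d_i2/d_o2 = -0.5090.
m = m₁·m₂ = (-0.3478)(-0.5090) = +0.177.

m = +0.177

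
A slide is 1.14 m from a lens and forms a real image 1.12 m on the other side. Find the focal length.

Real image ⇒ d_i = +1.12 m.
1/f = 1/d_o + 1/d_i = 1/(1.14) + 1/(1.12) = 1.770, so f = 0.565 m.
Since f is positive, the lens is converging.

f = 0.565 m (converging)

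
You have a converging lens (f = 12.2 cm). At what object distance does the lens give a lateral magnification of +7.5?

m = −d_i/d_o ⇒ d_i = −m·d_o.
1/f = 1/d_o + 1/d_i = 1/d_o − 1/(m·d_o) = (1 − 1/m)/d_o, so d_o = f(1 − 1/m) = (12.20)(1 − 1/(+7.5)) = 10.6 cm.

10.6 cm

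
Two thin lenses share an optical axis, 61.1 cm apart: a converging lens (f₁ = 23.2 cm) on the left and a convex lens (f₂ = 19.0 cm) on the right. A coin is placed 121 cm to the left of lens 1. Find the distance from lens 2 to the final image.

45.9 cm

Lens 1: 1/d_i1 = 1/f₁ − 1/d_o1 = 1/(23.2) − 1/(121) = 0.03484, so d_i1 = 28.70 cm.
The intermediate image is 28.70 cm to the right of lens 1, which is 61.1 − (28.70) = 32.40 cm to the left of lens 2, so d_o2 = +32.40 cm.
Lens 2: 1/d_i2 = 1/f₂ − 1/d_o2 = 1/(19.0) − 1/(32.40) = 0.02177, so d_i2 = 45.9 cm.
The final image is real, 45.9 cm to the right of lens 2 (overall magnification ≈ 0.34).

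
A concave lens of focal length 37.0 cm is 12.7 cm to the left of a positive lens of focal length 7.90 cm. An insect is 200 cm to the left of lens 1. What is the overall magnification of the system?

f₁ = −37.0 cm (diverging).
Lens 1: 1/d_i1 = 1/(-37.0) − 1/(200) = -0.03203, so d_i1 = -31.22 cm; m₁ = −d_i1/d_o1 = +0.1561.
d_o2 = 12.7 − (-31.22) = 43.92 cm.
Lens 2: 1/d_i2 = 1/(7.90) − 1/(43.92) = 0.1038, so d_i2 = 9.633 cm; m₂ = −d_i2/d_o2 = -0.2193.
m = m₁·m₂ = (+0.1561)(-0.2193) = -0.0342.

m = -0.0342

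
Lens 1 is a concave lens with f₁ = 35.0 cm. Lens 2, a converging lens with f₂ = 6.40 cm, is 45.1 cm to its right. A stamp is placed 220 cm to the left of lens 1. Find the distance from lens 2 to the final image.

Lens 1 is diverging, so f₁ = −35.0 cm.
Lens 1: 1/d_i1 = 1/f₁ − 1/d_o1 = 1/(-35.0) − 1/(220) = -0.03312, so d_i1 = -30.20 cm.
The intermediate image is 30.20 cm to the left of lens 1 (virtual), which is 45.1 − (-30.20) = 75.30 cm to the left of lens 2, so d_o2 = +75.30 cm.
Lens 2: 1/d_i2 = 1/f₂ − 1/d_o2 = 1/(6.40) − 1/(75.30) = 0.1430, so d_i2 = 6.99 cm.
The final image is real, 6.99 cm to the right of lens 2 (overall magnification ≈ -0.013).

6.99 cm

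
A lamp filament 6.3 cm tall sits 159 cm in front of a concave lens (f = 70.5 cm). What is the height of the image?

1.94 cm

For a concave lens, f = -70.5 cm.
1/d_i = 1/f − 1/d_o = 1/(-70.50) − 1/(159) = -0.02047, so d_i = -48.84 cm.
m = −d_i/d_o = +0.3072.
|h_i| = |m|·h_o = 0.3072 × 6.3 = 1.94 cm. The image is virtual, upright and reduced, on the same side as the object.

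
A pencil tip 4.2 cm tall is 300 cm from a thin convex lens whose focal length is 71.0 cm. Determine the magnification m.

m = -0.310

1/d_i = 1/f − 1/d_o = 1/(71.00) − 1/(300) = 0.01075, so d_i = 93.01 cm.
m = −d_i/d_o = −(93.01)/(300) = -0.310.
The image is real, inverted and reduced, on the far side of the lens.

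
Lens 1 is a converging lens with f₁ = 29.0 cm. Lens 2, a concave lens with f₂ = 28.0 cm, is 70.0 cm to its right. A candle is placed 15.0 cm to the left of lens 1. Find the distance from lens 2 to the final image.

21.9 cm

Lens 1: 1/d_i1 = 1/f₁ − 1/d_o1 = 1/(29.0) − 1/(15.0) = -0.03218, so d_i1 = -31.07 cm.
The intermediate image is 31.07 cm to the left of lens 1 (virtual), which is 70.0 − (-31.07) = 101.1 cm to the left of lens 2, so d_o2 = +101.1 cm.
Lens 2 is diverging, so f₂ = −28.0 cm.
Lens 2: 1/d_i2 = 1/f₂ − 1/d_o2 = 1/(-28.0) − 1/(101.1) = -0.04561, so d_i2 = -21.9 cm.
The final image is virtual, 21.9 cm to the left of lens 2 (overall magnification ≈ 0.45).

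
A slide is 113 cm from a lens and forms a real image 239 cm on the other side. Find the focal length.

Real image ⇒ d_i = +239 cm.
1/f = 1/d_o + 1/d_i = 1/(113) + 1/(239) = 0.01303, so f = 76.7 cm.
Since f is positive, the lens is converging.

f = 76.7 cm (converging)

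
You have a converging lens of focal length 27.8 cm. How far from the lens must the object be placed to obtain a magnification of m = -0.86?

m = −d_i/d_o ⇒ d_i = −m·d_o.
1/f = 1/d_o + 1/d_i = 1/d_o − 1/(m·d_o) = (1 − 1/m)/d_o, so d_o = f(1 − 1/m) = (27.80)(1 − 1/(-0.86)) = 60.1 cm.

60.1 cm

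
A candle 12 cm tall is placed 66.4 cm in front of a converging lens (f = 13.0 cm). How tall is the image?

1/d_i = 1/f − 1/d_o = 1/(13.00) − 1/(66.4) = 0.06186, so d_i = 16.16 cm.
m = −d_i/d_o = -0.2434.
|h_i| = |m|·h_o = 0.2434 × 12 = 2.92 cm. The image is real, inverted and reduced, on the far side of the lens.

2.92 cm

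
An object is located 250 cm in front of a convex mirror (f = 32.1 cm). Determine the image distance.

For a convex mirror, f = -32.1 cm.
Mirror equation: 1/d_i = 1/f − 1/d_o = 1/(-32.10) − 1/(250) = -0.03115 − 0.004000 = -0.03515, so d_i = -28.4 cm.
The image is virtual, upright and reduced, behind the mirror.

28.4 cm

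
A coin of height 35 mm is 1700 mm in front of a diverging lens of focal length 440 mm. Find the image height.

7.20 mm

For a diverging lens, f = -440 mm.
1/d_i = 1/f − 1/d_o = 1/(-440.0) − 1/(1700) = -0.002861, so d_i = -349.5 mm.
m = −d_i/d_o = +0.2056.
|h_i| = |m|·h_o = 0.2056 × 35 = 7.20 mm. The image is virtual, upright and reduced, on the same side as the object.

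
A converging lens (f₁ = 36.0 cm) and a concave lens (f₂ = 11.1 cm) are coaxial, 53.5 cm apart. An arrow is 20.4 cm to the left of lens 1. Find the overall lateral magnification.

m = +0.229

Lens 1: 1/d_i1 = 1/(36.0) − 1/(20.4) = -0.02124, so d_i1 = -47.08 cm; m₁ = −d_i1/d_o1 = +2.308.
d_o2 = 53.5 − (-47.08) = 100.6 cm.
f₂ = −11.1 cm (diverging).
Lens 2: 1/d_i2 = 1/(-11.1) − 1/(100.6) = -0.1000, so d_i2 = -9.997 cm; m₂ = −d_i2/d_o2 = +0.09937.
m = m₁·m₂ = (+2.308)(+0.09937) = +0.229.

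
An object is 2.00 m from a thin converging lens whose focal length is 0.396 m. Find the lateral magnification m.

1/d_i = 1/f − 1/d_o = 1/(0.3960) − 1/(2.00) = 2.025, so d_i = 0.4938 m.
m = −d_i/d_o = −(0.4938)/(2.00) = -0.247.
The image is real, inverted and reduced, on the far side of the lens.

m = -0.247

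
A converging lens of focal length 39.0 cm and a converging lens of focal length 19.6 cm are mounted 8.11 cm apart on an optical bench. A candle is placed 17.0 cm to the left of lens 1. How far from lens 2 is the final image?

Lens 1: 1/d_i1 = 1/f₁ − 1/d_o1 = 1/(39.0) − 1/(17.0) = -0.03318, so d_i1 = -30.14 cm.
The intermediate image is 30.14 cm to the left of lens 1 (virtual), which is 8.11 − (-30.14) = 38.25 cm to the left of lens 2, so d_o2 = +38.25 cm.
Lens 2: 1/d_i2 = 1/f₂ − 1/d_o2 = 1/(19.6) − 1/(38.25) = 0.02488, so d_i2 = 40.2 cm.
The final image is real, 40.2 cm to the right of lens 2 (overall magnification ≈ -1.9).

40.2 cm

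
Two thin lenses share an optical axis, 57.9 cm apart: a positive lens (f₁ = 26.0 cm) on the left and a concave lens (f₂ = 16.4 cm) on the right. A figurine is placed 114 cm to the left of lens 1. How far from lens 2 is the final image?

9.78 cm

Lens 1: 1/d_i1 = 1/f₁ − 1/d_o1 = 1/(26.0) − 1/(114) = 0.02969, so d_i1 = 33.68 cm.
The intermediate image is 33.68 cm to the right of lens 1, which is 57.9 − (33.68) = 24.22 cm to the left of lens 2, so d_o2 = +24.22 cm.
Lens 2 is diverging, so f₂ = −16.4 cm.
Lens 2: 1/d_i2 = 1/f₂ − 1/d_o2 = 1/(-16.4) − 1/(24.22) = -0.1023, so d_i2 = -9.78 cm.
The final image is virtual, 9.78 cm to the left of lens 2 (overall magnification ≈ -0.12).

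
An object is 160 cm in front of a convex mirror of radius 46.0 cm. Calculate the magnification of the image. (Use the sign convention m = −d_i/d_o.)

m = +0.126

f = R/2 = 46.0/2 = 23.00 cm; for a convex mirror, f = -23.00 cm.
1/d_i = 1/f − 1/d_o = 1/(-23.00) − 1/(160) = -0.04973, so d_i = -20.11 cm.
m = −d_i/d_o = −(-20.11)/(160) = +0.126.
The image is virtual, upright and reduced, behind the mirror.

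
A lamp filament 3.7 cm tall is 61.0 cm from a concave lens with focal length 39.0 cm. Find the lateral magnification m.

m = +0.390

For a concave lens, f = -39.0 cm.
1/d_i = 1/f − 1/d_o = 1/(-39.00) − 1/(61.0) = -0.04203, so d_i = -23.79 cm.
m = −d_i/d_o = −(-23.79)/(61.0) = +0.390.
The image is virtual, upright and reduced, on the same side as the object.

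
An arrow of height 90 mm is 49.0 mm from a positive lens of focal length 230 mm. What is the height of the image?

1/d_i = 1/f − 1/d_o = 1/(230.0) − 1/(49.0) = -0.01606, so d_i = -62.27 mm.
m = −d_i/d_o = +1.271.
|h_i| = |m|·h_o = 1.271 × 90 = 114 mm. The image is virtual, upright and enlarged, on the same side as the object.

114 mm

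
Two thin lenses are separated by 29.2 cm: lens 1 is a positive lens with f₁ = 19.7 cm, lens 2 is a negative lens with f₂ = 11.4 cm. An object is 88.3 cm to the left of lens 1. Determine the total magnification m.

Lens 1: 1/d_i1 = 1/(19.7) − 1/(88.3) = 0.03944, so d_i1 = 25.36 cm; m₁ = −d_i1/d_o1 = -0.2872.
d_o2 = 29.2 − (25.36) = 3.840 cm.
f₂ = −11.4 cm (diverging).
Lens 2: 1/d_i2 = 1/(-11.4) − 1/(3.840) = -0.3481, so d_i2 = -2.872 cm; m₂ = −d_i2/d_o2 = +0.7480.
m = m₁·m₂ = (-0.2872)(+0.7480) = -0.215.

m = -0.215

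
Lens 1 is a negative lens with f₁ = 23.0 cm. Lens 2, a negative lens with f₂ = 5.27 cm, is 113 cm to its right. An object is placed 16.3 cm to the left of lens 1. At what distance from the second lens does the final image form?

Lens 1 is diverging, so f₁ = −23.0 cm.
Lens 1: 1/d_i1 = 1/f₁ − 1/d_o1 = 1/(-23.0) − 1/(16.3) = -0.1048, so d_i1 = -9.539 cm.
The intermediate image is 9.539 cm to the left of lens 1 (virtual), which is 113 − (-9.539) = 122.5 cm to the left of lens 2, so d_o2 = +122.5 cm.
Lens 2 is diverging, so f₂ = −5.27 cm.
Lens 2: 1/d_i2 = 1/f₂ − 1/d_o2 = 1/(-5.27) − 1/(122.5) = -0.1979, so d_i2 = -5.05 cm.
The final image is virtual, 5.05 cm to the left of lens 2 (overall magnification ≈ 0.024).

5.05 cm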